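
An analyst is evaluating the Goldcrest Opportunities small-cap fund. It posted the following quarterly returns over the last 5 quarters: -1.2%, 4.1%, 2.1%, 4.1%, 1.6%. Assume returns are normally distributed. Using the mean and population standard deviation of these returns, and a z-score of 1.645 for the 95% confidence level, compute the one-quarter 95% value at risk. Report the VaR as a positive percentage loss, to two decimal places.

1.08

r̄ = (-1.2 + 4.1 + 2.1 + 4.1 + 1.6) / 5 = 10.70 / 5 = 2.1400%
Σ(r − r̄)² = (-1.2 − 2.1400)² + (4.1 − 2.1400)² + (2.1 − 2.1400)² + … = 19.1320
σ = √[19.1320 / 5] = 1.9561%
VaR = −(r̄ − z·σ) = −(2.1400 − 1.645 × 1.9561) = −(-1.0778) = 1.0778%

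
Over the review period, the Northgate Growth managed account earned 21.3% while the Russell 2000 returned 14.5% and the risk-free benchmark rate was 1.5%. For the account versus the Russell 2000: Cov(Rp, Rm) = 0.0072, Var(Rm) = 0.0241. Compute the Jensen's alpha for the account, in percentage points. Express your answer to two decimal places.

15.92

β = Cov / Var = 0.0072 / 0.0241 = 0.2988
E[R] = Rf + β(Rm − Rf) = 1.5% + 0.2988 × (14.5% − 1.5%) = 5.3844%
α = Rp − E[R] = 21.3% − 5.3844% = 15.9156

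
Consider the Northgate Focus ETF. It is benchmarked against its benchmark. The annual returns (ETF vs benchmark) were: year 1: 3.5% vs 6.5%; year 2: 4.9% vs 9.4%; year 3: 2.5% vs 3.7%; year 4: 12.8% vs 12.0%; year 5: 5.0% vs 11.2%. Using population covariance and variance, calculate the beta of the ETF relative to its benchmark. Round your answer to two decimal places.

0.89

r̄p = 5.7400%,  r̄m = 8.5600%
Cov = Σ(rp − r̄p)(rm − r̄m) / 5 = 8.3976
Var(rm) = Σ(rm − r̄m)² / 5 = 9.4744
β = Cov / Var = 8.3976 / 9.4744 = 0.8863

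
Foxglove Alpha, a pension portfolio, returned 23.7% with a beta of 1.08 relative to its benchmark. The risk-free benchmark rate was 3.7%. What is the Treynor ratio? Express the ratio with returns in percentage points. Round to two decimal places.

18.52

Treynor = (Rp − Rf) / β = (23.7% − 3.7%) / 1.08 = 20.00 / 1.08 = 18.5185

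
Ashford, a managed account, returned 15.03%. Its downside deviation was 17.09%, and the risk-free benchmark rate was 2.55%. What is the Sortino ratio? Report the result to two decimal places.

0.73

Sortino = (Rp − Rf) / σd = (15.03% − 2.55%) / 17.09% = 12.48% / 17.09% = 0.7303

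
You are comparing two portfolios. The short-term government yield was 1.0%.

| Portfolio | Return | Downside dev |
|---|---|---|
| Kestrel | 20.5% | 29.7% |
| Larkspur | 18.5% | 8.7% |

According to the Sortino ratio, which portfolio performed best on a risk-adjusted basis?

Larkspur

Kestrel: Sortino ratio = (20.5% − 1.0%) / 29.7% = 0.657
Larkspur: Sortino ratio = (18.5% − 1.0%) / 8.7% = 2.011
Highest: Larkspur (2.011).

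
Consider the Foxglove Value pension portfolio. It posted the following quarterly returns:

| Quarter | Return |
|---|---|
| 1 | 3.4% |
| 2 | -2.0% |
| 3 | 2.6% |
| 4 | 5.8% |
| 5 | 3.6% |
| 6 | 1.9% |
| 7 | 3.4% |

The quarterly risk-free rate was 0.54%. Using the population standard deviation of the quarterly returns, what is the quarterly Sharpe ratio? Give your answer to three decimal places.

0.965

Mean return r̄ = 18.70 / 7 = 2.6714%
Population std dev = √[34.1343 / 7] = 2.2082%
Sharpe = (r̄ − rf) / σ = (2.6714 − 0.54) / 2.2082 = 2.1314 / 2.2082 = 0.9652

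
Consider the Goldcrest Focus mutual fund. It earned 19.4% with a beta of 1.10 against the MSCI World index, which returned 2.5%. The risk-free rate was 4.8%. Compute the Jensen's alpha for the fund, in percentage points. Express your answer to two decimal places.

CAPM expected return = Rf + β(Rm − Rf) = 4.8% + 1.10 × (2.5% − 4.8%) = 4.8 + 1.10 × -2.30 = 2.2700%
Jensen's α = Rp − E[R] = 19.4% − 2.2700% = 17.1300

17.13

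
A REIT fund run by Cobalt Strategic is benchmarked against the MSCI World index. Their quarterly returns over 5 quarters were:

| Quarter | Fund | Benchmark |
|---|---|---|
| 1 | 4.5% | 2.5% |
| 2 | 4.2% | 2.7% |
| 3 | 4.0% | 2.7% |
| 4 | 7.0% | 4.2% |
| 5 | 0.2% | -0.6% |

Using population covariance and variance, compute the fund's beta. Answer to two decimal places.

r̄p = 3.9800%,  r̄m = 2.3000%
Cov = Σ(rp − r̄p)(rm − r̄m) / 5 = 3.3800
Var(rm) = Σ(rm − r̄m)² / 5 = 2.4760
β = Cov / Var = 3.3800 / 2.4760 = 1.3651

1.37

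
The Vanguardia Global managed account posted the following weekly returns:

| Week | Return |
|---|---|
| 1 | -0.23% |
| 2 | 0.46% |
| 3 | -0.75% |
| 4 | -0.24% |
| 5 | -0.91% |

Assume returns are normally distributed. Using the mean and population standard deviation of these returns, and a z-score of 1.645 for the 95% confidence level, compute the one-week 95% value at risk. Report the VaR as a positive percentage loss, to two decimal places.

1.12

Mean return μ = -1.670 / 5 = -0.3340%
Σ(r − μ)² = 1.1549; population σ = √(1.1549/5) = 0.4806%
VaR = −(μ − z·σ) = −(-0.3340 − 1.645 × 0.4806) = −(-1.1246) = 1.1246%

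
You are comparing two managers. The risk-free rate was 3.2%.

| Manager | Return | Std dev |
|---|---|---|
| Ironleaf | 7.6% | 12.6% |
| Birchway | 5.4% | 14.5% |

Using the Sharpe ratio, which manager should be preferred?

Ironleaf: Sharpe ratio = (7.6% − 3.2%) / 12.6% = 0.349
Birchway: Sharpe ratio = (5.4% − 3.2%) / 14.5% = 0.152
Highest: Ironleaf (0.349).

Ironleaf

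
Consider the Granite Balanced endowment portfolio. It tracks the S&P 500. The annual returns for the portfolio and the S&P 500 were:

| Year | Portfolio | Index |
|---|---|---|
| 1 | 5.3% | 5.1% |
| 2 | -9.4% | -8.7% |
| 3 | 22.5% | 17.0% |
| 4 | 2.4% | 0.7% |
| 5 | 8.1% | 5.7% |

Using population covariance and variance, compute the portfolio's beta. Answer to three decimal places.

r̄p = 5.7800%,  r̄m = 3.9600%
Cov = Σ(rp − r̄p)(rm − r̄m) / 5 = 84.9432
Var(rm) = Σ(rm − r̄m)² / 5 = 69.0544
β = Cov / Var = 84.9432 / 69.0544 = 1.2301

1.230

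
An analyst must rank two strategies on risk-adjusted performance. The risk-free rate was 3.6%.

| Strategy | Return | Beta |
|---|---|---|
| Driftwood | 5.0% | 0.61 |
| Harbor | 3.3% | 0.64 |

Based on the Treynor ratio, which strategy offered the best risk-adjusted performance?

Driftwood

Driftwood: Treynor = (5.0% − 3.6%) / 0.61 = 2.295
Harbor: Treynor = (3.3% − 3.6%) / 0.64 = -0.469
Highest: Driftwood (2.295).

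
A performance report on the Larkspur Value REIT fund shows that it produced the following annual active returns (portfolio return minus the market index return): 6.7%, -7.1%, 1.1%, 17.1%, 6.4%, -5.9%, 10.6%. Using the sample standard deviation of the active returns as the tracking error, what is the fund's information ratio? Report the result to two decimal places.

μ = (6.7 − 7.1 + 1.1 + 17.1 + 6.4 − 5.9 + 10.6) / 7 = 4.1286%
Sample σ = √[Σ(r − μ)² / 6] = √[457.7343 / 6] = √76.2891 = 8.7344%
IR = μ / tracking error = 4.1286 / 8.7344 = 0.4727

0.47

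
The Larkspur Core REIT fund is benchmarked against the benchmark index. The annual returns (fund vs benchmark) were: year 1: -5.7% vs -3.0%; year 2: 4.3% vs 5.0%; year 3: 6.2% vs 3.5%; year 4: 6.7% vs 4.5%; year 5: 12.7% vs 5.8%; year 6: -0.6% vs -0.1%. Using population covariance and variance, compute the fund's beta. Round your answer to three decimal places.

1.734

r̄p = 3.9333%,  r̄m = 2.6167%
Cov = Σ(rp − r̄p)(rm − r̄m) / 6 = 17.0694
Var(rm) = Σ(rm − r̄m)² / 6 = 9.8447
β = Cov / Var = 17.0694 / 9.8447 = 1.7339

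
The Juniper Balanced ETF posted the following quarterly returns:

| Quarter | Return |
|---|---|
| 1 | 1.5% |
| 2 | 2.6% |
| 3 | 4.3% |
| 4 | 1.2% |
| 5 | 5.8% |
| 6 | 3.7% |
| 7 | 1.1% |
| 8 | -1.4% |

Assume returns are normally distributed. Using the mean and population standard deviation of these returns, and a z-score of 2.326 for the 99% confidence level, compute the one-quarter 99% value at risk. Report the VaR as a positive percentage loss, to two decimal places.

2.53

μ = (1.5 + 2.6 + 4.3 + 1.2 + 5.8 + 3.7 + 1.1 − 1.4) / 8 = 2.3500%
Population σ = √[Σ(r − μ)² / 8] = √[35.2600 / 8] = √4.4075 = 2.0994%
VaR = −(μ − z·σ) = −(2.3500 − 2.326 × 2.0994) = −(-2.5332) = 2.5332%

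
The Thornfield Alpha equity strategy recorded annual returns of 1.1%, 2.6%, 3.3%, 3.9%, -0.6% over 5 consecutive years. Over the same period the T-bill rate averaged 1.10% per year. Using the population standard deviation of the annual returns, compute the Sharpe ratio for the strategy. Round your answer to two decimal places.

0.59

r̄ = (1.1 + 2.6 + 3.3 + 3.9 − 0.6) / 5 = 10.30 / 5 = 2.0600%
Σ(r − r̄)² = 13.2120; population σ = √(13.2120/5) = 1.6255%
Sharpe = (r̄ − rf) / σ = (2.0600 − 1.1) / 1.6255 = 0.9600 / 1.6255 = 0.5906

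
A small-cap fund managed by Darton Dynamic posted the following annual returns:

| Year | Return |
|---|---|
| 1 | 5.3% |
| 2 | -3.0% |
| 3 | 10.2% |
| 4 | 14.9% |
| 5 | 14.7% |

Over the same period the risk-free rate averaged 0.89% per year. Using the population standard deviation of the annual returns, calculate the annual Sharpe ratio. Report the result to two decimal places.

1.12

r̄ = (5.3 − 3 + 10.2 + 14.9 + 14.7) / 5 = 42.10 / 5 = 8.4200%
Population σ = √[Σ(r − r̄)² / 5] = √[224.7480 / 5] = √44.9496 = 6.7044%
Sharpe = (r̄ − rf) / σ = (8.4200 − 0.89) / 6.7044 = 7.5300 / 6.7044 = 1.1231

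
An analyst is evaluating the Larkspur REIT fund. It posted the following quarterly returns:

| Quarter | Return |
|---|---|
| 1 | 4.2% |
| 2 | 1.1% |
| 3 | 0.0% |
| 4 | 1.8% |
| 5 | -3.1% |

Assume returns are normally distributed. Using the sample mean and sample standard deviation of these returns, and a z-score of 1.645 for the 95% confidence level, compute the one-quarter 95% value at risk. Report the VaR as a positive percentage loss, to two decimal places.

3.59

Mean return μ = 4.00 / 5 = 0.8000%
Sample σ = √[Σ(r − μ)² / 4] = √[28.5000 / 4] = √7.1250 = 2.6693%
VaR = −(μ − z·σ) = −(0.8000 − 1.645 × 2.6693) = −(-3.5910) = 3.5910%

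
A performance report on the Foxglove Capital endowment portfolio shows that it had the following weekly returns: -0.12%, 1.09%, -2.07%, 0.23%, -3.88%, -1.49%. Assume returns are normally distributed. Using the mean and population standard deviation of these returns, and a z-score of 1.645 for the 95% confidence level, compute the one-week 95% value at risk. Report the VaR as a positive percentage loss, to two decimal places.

3.75

μ = (-0.12 + 1.09 − 2.07 + 0.23 − 3.88 − 1.49) / 6 = -1.0400%
Population σ = √[Σ(r − μ)² / 6] = √[16.3252 / 6] = √2.7209 = 1.6495%
VaR = −(μ − z·σ) = −(-1.0400 − 1.645 × 1.6495) = −(-3.7534) = 3.7534%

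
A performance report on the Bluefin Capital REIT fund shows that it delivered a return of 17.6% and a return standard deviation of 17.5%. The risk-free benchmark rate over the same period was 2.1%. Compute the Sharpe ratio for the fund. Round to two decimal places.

Sharpe = (Rp − Rf) / σp = (17.6% − 2.1%) / 17.5% = 15.50% / 17.5% = 0.8857

0.89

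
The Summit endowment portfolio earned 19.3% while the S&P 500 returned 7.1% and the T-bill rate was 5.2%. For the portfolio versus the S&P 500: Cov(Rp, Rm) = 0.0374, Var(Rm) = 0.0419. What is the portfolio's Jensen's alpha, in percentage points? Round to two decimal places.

12.40

β = Cov / Var = 0.0374 / 0.0419 = 0.8926
E[R] = Rf + β(Rm − Rf) = 5.2% + 0.8926 × (7.1% − 5.2%) = 6.8959%
α = Rp − E[R] = 19.3% − 6.8959% = 12.4041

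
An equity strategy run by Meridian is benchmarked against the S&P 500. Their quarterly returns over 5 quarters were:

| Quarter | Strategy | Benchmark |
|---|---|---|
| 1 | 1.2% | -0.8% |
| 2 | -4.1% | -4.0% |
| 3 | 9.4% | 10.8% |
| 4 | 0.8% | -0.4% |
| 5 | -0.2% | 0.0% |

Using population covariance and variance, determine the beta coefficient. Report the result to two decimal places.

0.85

r̄p = 1.4200%,  r̄m = 1.1200%
Cov = Σ(rp − r̄p)(rm − r̄m) / 5 = 21.7376
Var(rm) = Σ(rm − r̄m)² / 5 = 25.4336
β = Cov / Var = 21.7376 / 25.4336 = 0.8547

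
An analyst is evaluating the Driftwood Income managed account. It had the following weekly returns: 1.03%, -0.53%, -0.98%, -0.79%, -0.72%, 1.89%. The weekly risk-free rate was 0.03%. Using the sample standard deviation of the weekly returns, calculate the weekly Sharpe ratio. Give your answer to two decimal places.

-0.04

r̄ = (1.03 − 0.53 − 0.98 − 0.79 − 0.72 + 1.89) / 6 = -0.0167%
Σ(r − r̄)² = 7.0151; sample σ = √(7.0151/5) = 1.1845%
Sharpe = (r̄ − rf) / σ = (-0.0167 − 0.03) / 1.1845 = -0.0467 / 1.1845 = -0.0394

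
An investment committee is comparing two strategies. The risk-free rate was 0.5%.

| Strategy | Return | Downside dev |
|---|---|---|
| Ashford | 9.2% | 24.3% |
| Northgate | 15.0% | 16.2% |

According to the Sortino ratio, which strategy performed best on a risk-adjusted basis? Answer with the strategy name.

Ashford: Sortino ratio = (9.2% − 0.5%) / 24.3% = 0.358
Northgate: Sortino ratio = (15.0% − 0.5%) / 16.2% = 0.895
Highest: Northgate (0.895).

Northgate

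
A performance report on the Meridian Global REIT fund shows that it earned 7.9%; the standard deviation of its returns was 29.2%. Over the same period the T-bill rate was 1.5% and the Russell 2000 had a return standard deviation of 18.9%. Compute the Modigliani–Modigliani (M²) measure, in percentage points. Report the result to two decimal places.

Sharpe = (Rp − Rf) / σp = (7.9% − 1.5%) / 29.2% = 0.2192
M² = Rf + Sharpe × σm = 1.5% + 0.2192 × 18.9% = 5.6429%

5.64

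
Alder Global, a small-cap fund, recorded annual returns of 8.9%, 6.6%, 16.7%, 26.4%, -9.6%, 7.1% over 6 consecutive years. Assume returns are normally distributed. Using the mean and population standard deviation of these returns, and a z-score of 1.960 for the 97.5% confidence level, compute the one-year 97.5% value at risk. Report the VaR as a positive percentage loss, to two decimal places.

r̄ = (8.9 + 6.6 + 16.7 + 26.4 − 9.6 + 7.1) / 6 = 9.3500%
Population σ = √[Σ(r − r̄)² / 6] = √[716.6550 / 6] = √119.4425 = 10.9290%
VaR = −(r̄ − z·σ) = −(9.3500 − 1.960 × 10.9290) = −(-12.0708) = 12.0708%

12.07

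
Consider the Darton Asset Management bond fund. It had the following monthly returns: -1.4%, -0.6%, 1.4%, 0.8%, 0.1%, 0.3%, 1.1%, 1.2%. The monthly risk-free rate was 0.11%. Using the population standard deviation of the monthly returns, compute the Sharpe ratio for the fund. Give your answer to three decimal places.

Mean return r̄ = 2.90 / 8 = 0.3625%
Population σ = √[Σ(r − r̄)² / 8] = √[6.6188 / 8] = √0.8274 = 0.9096%
Sharpe = (r̄ − rf) / σ = (0.3625 − 0.11) / 0.9096 = 0.2525 / 0.9096 = 0.2776

0.278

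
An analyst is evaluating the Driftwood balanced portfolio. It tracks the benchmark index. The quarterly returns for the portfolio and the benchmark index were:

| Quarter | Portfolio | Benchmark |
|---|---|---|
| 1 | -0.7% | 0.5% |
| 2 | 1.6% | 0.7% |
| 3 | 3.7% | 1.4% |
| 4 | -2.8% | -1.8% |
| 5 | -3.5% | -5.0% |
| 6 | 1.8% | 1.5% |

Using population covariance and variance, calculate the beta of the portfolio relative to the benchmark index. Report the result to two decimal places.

0.98

r̄p = 0.0167%,  r̄m = -0.4500%
Cov = Σ(rp − r̄p)(rm − r̄m) / 6 = 5.2058
Var(rm) = Σ(rm − r̄m)² / 6 = 5.3292
β = Cov / Var = 5.2058 / 5.3292 = 0.9768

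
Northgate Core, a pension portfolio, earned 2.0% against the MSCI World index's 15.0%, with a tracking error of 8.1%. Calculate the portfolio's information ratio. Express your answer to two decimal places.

-1.60

IR = (Rp − Rb) / TE = (2.0% − 15.0%) / 8.1% = -13.00% / 8.1% = -1.6049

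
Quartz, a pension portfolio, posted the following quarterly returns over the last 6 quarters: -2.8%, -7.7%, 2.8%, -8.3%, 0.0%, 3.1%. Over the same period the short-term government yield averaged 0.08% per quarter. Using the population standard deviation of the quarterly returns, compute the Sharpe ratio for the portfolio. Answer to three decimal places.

-0.487

Mean return r̄ = -12.90 / 6 = -2.1500%
Σ(r − r̄)² = (-2.8 − (-2.1500))² + (-7.7 − (-2.1500))² + (2.8 − (-2.1500))² + … = 125.7350
σ = √[125.7350 / 6] = 4.5778%
Sharpe = (r̄ − rf) / σ = (-2.1500 − 0.08) / 4.5778 = -2.2300 / 4.5778 = -0.4871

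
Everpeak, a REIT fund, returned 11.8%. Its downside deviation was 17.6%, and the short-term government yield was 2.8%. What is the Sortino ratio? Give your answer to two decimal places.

Sortino = (Rp − Rf) / σd = (11.8% − 2.8%) / 17.6% = 9.00% / 17.6% = 0.5114

0.51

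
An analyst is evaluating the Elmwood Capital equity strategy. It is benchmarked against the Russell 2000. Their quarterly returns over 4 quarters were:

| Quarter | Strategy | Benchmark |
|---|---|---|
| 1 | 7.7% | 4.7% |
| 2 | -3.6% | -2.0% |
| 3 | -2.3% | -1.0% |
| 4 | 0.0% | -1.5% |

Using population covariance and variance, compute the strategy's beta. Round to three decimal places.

r̄p = 0.4500%,  r̄m = 0.0500%
Cov = Σ(rp − r̄p)(rm − r̄m) / 4 = 11.4000
Var(rm) = Σ(rm − r̄m)² / 4 = 7.3325
β = Cov / Var = 11.4000 / 7.3325 = 1.5547

1.555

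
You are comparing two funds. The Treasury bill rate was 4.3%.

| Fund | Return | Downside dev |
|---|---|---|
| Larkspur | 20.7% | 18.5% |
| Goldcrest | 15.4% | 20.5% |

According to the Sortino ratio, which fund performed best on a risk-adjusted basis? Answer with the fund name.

Larkspur

Larkspur: Sortino ratio = (20.7% − 4.3%) / 18.5% = 0.886
Goldcrest: Sortino ratio = (15.4% − 4.3%) / 20.5% = 0.541
Highest: Larkspur (0.886).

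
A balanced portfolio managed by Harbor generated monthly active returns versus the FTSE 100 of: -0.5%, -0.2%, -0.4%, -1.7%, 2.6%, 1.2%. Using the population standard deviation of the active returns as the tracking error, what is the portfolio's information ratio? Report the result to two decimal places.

Mean return r̄ = 1.00 / 6 = 0.1667%
Population std dev = √[11.3733 / 6] = 1.3768%
IR = r̄ / tracking error = 0.1667 / 1.3768 = 0.1211

0.12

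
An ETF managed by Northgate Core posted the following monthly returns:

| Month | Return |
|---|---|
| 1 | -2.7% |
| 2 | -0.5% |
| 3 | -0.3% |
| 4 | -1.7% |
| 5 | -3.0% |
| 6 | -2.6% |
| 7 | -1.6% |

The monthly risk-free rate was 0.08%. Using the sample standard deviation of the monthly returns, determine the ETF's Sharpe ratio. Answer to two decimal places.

-1.73

r̄ = (-2.7 − 0.5 − 0.3 − 1.7 − 3 − 2.6 − 1.6) / 7 = -12.40 / 7 = -1.7714%
Sample σ = √[Σ(r − r̄)² / 6] = √[6.8743 / 6] = √1.1457 = 1.0704%
Sharpe = (r̄ − rf) / σ = (-1.7714 − 0.08) / 1.0704 = -1.8514 / 1.0704 = -1.7296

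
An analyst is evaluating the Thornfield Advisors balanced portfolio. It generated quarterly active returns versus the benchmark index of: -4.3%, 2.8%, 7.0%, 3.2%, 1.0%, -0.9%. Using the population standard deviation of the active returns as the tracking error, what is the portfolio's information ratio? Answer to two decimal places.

0.42

Mean return r̄ = 8.80 / 6 = 1.4667%
Σ(r − r̄)² = 74.4733; population σ = √(74.4733/6) = 3.5231%
IR = r̄ / tracking error = 1.4667 / 3.5231 = 0.4163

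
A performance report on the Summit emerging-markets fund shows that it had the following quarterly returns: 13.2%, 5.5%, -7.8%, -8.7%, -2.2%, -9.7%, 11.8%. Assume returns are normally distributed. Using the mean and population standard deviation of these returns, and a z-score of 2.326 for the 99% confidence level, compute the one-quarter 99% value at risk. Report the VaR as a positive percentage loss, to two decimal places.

20.85

Mean return μ = 2.10 / 7 = 0.3000%
Population std dev = √[578.5600 / 7] = 9.0913%
VaR = −(μ − z·σ) = −(0.3000 − 2.326 × 9.0913) = −(-20.8464) = 20.8464%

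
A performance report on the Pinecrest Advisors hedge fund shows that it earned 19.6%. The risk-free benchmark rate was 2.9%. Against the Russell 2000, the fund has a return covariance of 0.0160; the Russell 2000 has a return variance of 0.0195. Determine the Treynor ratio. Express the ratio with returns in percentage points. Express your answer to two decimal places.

20.35

β = Cov / Var = 0.0160 / 0.0195 = 0.8205
Treynor = (Rp − Rf) / β = (19.6% − 2.9%) / 0.8205 = 16.70 / 0.8205 = 20.3534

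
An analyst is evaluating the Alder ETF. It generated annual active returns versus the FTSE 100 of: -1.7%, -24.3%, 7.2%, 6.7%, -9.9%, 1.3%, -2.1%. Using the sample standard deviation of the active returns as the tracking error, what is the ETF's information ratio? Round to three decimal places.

-0.297

Mean return r̄ = -22.80 / 7 = -3.2571%
Σ(r − r̄)² = 719.9571; sample σ = √(719.9571/6) = 10.9541%
IR = r̄ / tracking error = -3.2571 / 10.9541 = -0.2973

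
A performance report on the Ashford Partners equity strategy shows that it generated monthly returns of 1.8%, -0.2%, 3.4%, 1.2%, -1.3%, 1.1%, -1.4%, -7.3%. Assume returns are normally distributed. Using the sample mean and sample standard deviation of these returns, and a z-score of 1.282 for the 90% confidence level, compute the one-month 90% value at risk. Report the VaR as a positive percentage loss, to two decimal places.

4.49

r̄ = (1.8 − 0.2 + 3.4 + 1.2 − 1.3 + 1.1 − 1.4 − 7.3) / 8 = -2.70 / 8 = -0.3375%
Sample std dev = √[73.5188 / 7] = 3.2408%
VaR = −(r̄ − z·σ) = −(-0.3375 − 1.282 × 3.2408) = −(-4.4922) = 4.4922%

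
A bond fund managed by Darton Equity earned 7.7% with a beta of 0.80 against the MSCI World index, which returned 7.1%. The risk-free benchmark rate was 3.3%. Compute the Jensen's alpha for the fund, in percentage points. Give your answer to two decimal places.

1.36

CAPM expected return = Rf + β(Rm − Rf) = 3.3% + 0.80 × (7.1% − 3.3%) = 3.3 + 0.80 × 3.80 = 6.3400%
Jensen's α = Rp − E[R] = 7.7% − 6.3400% = 1.3600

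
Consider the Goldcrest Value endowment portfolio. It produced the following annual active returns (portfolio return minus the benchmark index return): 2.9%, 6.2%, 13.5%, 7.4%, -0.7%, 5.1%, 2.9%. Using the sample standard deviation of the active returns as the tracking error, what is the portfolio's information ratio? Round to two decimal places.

r̄ = (2.9 + 6.2 + 13.5 + 7.4 − 0.7 + 5.1 + 2.9) / 7 = 37.30 / 7 = 5.3286%
Sample std dev = √[120.0143 / 6] = 4.4724%
IR = r̄ / tracking error = 5.3286 / 4.4724 = 1.1914

1.19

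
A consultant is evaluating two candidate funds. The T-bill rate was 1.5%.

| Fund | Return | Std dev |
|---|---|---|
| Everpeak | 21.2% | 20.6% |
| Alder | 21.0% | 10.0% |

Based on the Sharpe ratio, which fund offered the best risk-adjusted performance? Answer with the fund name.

Everpeak: Sharpe ratio = (21.2% − 1.5%) / 20.6% = 0.956
Alder: Sharpe ratio = (21.0% − 1.5%) / 10.0% = 1.950
Highest: Alder (1.950).

Alder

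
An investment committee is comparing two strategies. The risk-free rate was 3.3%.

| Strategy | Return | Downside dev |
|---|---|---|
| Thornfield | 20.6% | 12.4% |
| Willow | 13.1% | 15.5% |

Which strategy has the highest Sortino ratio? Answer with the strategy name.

Thornfield: Sortino ratio = (20.6% − 3.3%) / 12.4% = 1.395
Willow: Sortino ratio = (13.1% − 3.3%) / 15.5% = 0.632
Highest: Thornfield (1.395).

Thornfield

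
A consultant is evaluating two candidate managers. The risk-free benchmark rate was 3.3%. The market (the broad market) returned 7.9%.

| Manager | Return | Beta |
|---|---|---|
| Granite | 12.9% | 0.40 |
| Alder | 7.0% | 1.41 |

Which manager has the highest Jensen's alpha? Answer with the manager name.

Granite

Granite: α = 12.9% − [3.3% + 0.40 × (7.9% − 3.3%)] = 7.760
Alder: α = 7.0% − [3.3% + 1.41 × (7.9% − 3.3%)] = -2.786
Highest: Granite (7.760).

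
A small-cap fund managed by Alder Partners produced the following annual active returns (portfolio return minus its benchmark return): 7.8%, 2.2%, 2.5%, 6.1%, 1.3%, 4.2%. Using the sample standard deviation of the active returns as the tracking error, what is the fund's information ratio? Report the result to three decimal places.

1.596

Mean return μ = 24.10 / 6 = 4.0167%
Σ(r − μ)² = (7.8 − 4.0167)² + (2.2 − 4.0167)² + … = 31.6683
sample σ = √(31.6683 / 5) = √6.3337 = 2.5167%
IR = μ / tracking error = 4.0167 / 2.5167 = 1.5960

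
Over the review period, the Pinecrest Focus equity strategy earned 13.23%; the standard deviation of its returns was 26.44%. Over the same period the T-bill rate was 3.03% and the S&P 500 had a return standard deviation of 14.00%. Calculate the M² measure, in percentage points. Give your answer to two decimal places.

Sharpe = (Rp − Rf) / σp = (13.23% − 3.03%) / 26.44% = 0.3858
M² = Rf + Sharpe × σm = 3.03% + 0.3858 × 14.00% = 8.4312%

8.43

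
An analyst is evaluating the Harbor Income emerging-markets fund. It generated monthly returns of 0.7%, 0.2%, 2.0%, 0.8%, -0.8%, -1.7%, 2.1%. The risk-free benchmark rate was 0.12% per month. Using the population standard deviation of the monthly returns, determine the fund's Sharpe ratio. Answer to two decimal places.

r̄ = (0.7 + 0.2 + 2 + 0.8 − 0.8 − 1.7 + 2.1) / 7 = 3.30 / 7 = 0.4714%
Σ(r − r̄)² = 11.5543; population σ = √(11.5543/7) = 1.2848%
Sharpe = (r̄ − rf) / σ = (0.4714 − 0.12) / 1.2848 = 0.3514 / 1.2848 = 0.2735

0.27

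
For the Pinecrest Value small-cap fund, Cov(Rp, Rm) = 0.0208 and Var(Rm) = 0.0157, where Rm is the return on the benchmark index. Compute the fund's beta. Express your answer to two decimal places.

β = Cov(Rp, Rm) / Var(Rm) = 0.0208 / 0.0157 = 1.3248

1.32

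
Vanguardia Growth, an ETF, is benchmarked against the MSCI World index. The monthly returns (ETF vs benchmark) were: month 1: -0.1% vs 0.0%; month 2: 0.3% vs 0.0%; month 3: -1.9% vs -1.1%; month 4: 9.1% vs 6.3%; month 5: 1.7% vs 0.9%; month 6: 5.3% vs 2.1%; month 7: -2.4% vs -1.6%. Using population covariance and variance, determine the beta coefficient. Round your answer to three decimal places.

1.522

r̄p = 1.7143%,  r̄m = 0.9429%
Cov = Σ(rp − r̄p)(rm − r̄m) / 7 = 9.2294
Var(rm) = Σ(rm − r̄m)² / 7 = 6.0653
β = Cov / Var = 9.2294 / 6.0653 = 1.5217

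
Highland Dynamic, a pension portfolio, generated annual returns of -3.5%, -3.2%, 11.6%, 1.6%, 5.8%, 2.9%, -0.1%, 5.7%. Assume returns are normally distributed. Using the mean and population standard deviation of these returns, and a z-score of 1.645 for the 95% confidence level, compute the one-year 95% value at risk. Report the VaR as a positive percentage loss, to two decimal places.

r̄ = (-3.5 − 3.2 + 11.6 + 1.6 + 5.8 + 2.9 − 0.1 + 5.7) / 8 = 2.6000%
Σ(r − r̄)² = 180.0800; population σ = √(180.0800/8) = 4.7445%
VaR = −(r̄ − z·σ) = −(2.6000 − 1.645 × 4.7445) = −(-5.2047) = 5.2047%

5.20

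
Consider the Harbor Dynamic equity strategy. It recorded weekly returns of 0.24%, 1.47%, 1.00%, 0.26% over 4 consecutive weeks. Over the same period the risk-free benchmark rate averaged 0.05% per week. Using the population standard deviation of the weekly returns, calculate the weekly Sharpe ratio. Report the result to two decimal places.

1.33

r̄ = (0.24 + 1.47 + 1 + 0.26) / 4 = 0.7425%
Population std dev = √[1.0809 / 4] = 0.5198%
Sharpe = (r̄ − rf) / σ = (0.7425 − 0.05) / 0.5198 = 0.6925 / 0.5198 = 1.3322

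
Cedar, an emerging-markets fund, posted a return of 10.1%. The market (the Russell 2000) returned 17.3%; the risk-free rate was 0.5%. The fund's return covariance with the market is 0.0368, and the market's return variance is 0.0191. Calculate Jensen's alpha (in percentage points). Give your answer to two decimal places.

β = Cov / Var = 0.0368 / 0.0191 = 1.9267
E[R] = Rf + β(Rm − Rf) = 0.5% + 1.9267 × (17.3% − 0.5%) = 32.8686%
α = Rp − E[R] = 10.1% − 32.8686% = -22.7686

-22.77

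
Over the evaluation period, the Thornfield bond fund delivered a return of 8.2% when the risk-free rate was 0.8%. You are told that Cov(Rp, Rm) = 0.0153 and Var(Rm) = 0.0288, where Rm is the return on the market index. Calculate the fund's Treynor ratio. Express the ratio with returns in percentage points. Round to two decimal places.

β = Cov / Var = 0.0153 / 0.0288 = 0.5313
Treynor = (Rp − Rf) / β = (8.2% − 0.8%) / 0.5313 = 7.40 / 0.5313 = 13.9281

13.93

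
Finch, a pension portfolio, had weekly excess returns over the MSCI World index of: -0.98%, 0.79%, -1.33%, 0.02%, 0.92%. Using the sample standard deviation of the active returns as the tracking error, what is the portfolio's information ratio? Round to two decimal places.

-0.11

Mean return μ = -0.580 / 5 = -0.1160%
Sample σ = √[Σ(r − μ)² / 4] = √[4.1329 / 4] = √1.0332 = 1.0165%
IR = μ / tracking error = -0.1160 / 1.0165 = -0.1141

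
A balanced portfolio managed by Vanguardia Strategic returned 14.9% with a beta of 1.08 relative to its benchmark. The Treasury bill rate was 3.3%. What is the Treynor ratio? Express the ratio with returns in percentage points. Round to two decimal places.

10.74

Treynor = (Rp − Rf) / β = (14.9% − 3.3%) / 1.08 = 11.60 / 1.08 = 10.7407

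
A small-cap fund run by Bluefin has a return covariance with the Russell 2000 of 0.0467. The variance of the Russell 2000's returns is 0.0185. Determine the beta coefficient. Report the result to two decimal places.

2.52

β = Cov(Rp, Rm) / Var(Rm) = 0.0467 / 0.0185 = 2.5243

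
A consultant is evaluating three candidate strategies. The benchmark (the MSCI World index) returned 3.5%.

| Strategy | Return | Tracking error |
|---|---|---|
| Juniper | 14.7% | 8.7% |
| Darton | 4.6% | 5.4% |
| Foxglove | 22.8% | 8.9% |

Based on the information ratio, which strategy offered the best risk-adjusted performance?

Foxglove

Juniper: IR = (14.7% − 3.5%) / 8.7% = 1.287
Darton: IR = (4.6% − 3.5%) / 5.4% = 0.204
Foxglove: IR = (22.8% − 3.5%) / 8.9% = 2.169
Highest: Foxglove (2.169).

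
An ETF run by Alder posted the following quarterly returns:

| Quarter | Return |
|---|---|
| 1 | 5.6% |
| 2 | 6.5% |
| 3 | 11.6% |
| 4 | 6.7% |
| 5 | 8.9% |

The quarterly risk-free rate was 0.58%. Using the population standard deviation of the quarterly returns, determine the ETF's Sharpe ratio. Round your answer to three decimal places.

r̄ = (5.6 + 6.5 + 11.6 + 6.7 + 8.9) / 5 = 39.30 / 5 = 7.8600%
Σ(r − r̄)² = (5.6 − 7.8600)² + (6.5 − 7.8600)² + … = 23.3720
population σ = √(23.3720 / 5) = √4.6744 = 2.1620%
Sharpe = (r̄ − rf) / σ = (7.8600 − 0.58) / 2.1620 = 7.2800 / 2.1620 = 3.3673

3.367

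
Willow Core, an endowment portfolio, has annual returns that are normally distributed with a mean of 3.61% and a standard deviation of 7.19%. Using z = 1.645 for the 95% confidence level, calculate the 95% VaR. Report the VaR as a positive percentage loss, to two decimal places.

8.22

VaR (as % loss) = −(μ − z·σ) = −(3.61% − 1.645 × 7.19%) = −(-8.21755%) = 8.21755%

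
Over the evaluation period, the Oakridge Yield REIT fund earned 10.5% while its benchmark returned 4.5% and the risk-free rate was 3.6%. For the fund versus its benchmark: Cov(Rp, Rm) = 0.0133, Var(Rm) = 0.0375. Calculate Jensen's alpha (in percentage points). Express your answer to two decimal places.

β = Cov / Var = 0.0133 / 0.0375 = 0.3547
E[R] = Rf + β(Rm − Rf) = 3.6% + 0.3547 × (4.5% − 3.6%) = 3.9192%
α = Rp − E[R] = 10.5% − 3.9192% = 6.5808

6.58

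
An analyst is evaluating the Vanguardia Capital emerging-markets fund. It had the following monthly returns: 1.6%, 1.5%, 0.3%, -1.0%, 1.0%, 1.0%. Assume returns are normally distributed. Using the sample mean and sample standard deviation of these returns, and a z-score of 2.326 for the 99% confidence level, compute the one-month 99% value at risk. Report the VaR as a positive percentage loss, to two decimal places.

Mean return μ = 4.40 / 6 = 0.7333%
Σ(r − μ)² = 4.6733; sample σ = √(4.6733/5) = 0.9668%
VaR = −(μ − z·σ) = −(0.7333 − 2.326 × 0.9668) = −(-1.5155) = 1.5155%

1.52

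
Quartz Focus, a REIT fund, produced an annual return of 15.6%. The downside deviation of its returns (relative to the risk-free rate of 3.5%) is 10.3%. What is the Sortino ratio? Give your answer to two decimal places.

Sortino = (Rp − Rf) / σd = (15.6% − 3.5%) / 10.3% = 12.10% / 10.3% = 1.1748

1.17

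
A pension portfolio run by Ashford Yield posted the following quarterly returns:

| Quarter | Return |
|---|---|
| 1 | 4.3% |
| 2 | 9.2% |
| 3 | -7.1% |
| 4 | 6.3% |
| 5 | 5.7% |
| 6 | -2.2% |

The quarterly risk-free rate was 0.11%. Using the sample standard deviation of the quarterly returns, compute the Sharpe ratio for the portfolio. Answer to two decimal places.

μ = (4.3 + 9.2 − 7.1 + 6.3 + 5.7 − 2.2) / 6 = 16.20 / 6 = 2.7000%
Sample std dev = √[186.8200 / 5] = 6.1126%
Sharpe = (μ − rf) / σ = (2.7000 − 0.11) / 6.1126 = 2.5900 / 6.1126 = 0.4237

0.42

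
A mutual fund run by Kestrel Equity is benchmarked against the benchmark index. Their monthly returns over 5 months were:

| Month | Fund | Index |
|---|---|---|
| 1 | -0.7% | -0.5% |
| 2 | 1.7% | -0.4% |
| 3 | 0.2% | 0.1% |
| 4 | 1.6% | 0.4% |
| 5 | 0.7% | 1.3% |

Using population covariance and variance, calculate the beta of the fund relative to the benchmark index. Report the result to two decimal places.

r̄p = 0.7000%,  r̄m = 0.1800%
Cov = Σ(rp − r̄p)(rm − r̄m) / 5 = 0.1220
Var(rm) = Σ(rm − r̄m)² / 5 = 0.4216
β = Cov / Var = 0.1220 / 0.4216 = 0.2894

0.29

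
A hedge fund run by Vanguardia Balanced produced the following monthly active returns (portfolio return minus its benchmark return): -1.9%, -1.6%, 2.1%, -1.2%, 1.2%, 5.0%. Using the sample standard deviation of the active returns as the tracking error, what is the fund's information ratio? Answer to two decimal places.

Mean return μ = 3.60 / 6 = 0.6000%
Sample std dev = √[36.3000 / 5] = 2.6944%
IR = μ / tracking error = 0.6000 / 2.6944 = 0.2227

0.22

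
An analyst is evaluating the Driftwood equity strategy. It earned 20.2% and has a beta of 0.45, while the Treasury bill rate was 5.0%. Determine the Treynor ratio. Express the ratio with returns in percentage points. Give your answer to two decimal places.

Treynor = (Rp − Rf) / β = (20.2% − 5.0%) / 0.45 = 15.20 / 0.45 = 33.7778

33.78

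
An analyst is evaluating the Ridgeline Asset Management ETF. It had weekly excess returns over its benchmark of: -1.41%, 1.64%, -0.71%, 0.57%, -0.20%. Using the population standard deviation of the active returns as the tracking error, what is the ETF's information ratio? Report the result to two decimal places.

-0.02

r̄ = (-1.41 + 1.64 − 0.71 + 0.57 − 0.2) / 5 = -0.0220%
Population σ = √[Σ(r − r̄)² / 5] = √[5.5443 / 5] = √1.1089 = 1.0530%
IR = r̄ / tracking error = -0.0220 / 1.0530 = -0.0209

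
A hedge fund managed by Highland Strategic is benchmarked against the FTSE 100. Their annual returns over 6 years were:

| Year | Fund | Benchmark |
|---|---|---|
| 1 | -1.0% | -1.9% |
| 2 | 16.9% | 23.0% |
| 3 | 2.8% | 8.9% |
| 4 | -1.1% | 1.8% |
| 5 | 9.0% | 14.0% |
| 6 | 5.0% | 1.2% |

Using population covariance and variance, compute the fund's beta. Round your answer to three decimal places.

0.671

r̄p = 5.2667%,  r̄m = 7.8333%
Cov = Σ(rp − r̄p)(rm − r̄m) / 6 = 49.6678
Var(rm) = Σ(rm − r̄m)² / 6 = 74.0556
β = Cov / Var = 49.6678 / 74.0556 = 0.6707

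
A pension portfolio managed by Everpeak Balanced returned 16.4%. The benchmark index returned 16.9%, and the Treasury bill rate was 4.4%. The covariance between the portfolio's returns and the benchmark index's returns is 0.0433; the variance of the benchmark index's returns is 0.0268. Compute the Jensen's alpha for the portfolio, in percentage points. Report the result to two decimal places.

-8.20

β = Cov / Var = 0.0433 / 0.0268 = 1.6157
E[R] = Rf + β(Rm − Rf) = 4.4% + 1.6157 × (16.9% − 4.4%) = 24.5963%
α = Rp − E[R] = 16.4% − 24.5963% = -8.1963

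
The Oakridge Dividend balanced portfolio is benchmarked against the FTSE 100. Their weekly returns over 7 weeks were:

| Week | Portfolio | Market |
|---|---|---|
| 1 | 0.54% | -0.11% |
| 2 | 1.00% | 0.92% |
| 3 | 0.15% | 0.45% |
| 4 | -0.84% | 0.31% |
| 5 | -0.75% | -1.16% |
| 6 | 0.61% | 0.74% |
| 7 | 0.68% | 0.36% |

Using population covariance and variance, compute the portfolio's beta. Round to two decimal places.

r̄p = 0.1986%,  r̄m = 0.2157%
Cov = Σ(rp − r̄p)(rm − r̄m) / 7 = 0.2763
Var(rm) = Σ(rm − r̄m)² / 7 = 0.4077
β = Cov / Var = 0.2763 / 0.4077 = 0.6777

0.68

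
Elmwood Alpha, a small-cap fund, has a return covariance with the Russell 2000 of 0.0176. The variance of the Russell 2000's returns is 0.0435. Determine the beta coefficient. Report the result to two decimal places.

β = Cov(Rp, Rm) / Var(Rm) = 0.0176 / 0.0435 = 0.4046

0.40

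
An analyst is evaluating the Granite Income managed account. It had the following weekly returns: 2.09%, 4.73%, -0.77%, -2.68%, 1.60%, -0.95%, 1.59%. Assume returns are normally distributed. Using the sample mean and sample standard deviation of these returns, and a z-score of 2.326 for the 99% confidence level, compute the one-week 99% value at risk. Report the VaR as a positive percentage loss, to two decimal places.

4.90

r̄ = (2.09 + 4.73 − 0.77 − 2.68 + 1.6 − 0.95 + 1.59) / 7 = 5.610 / 7 = 0.8014%
Sample std dev = √[36.0109 / 6] = 2.4499%
VaR = −(r̄ − z·σ) = −(0.8014 − 2.326 × 2.4499) = −(-4.8971) = 4.8971%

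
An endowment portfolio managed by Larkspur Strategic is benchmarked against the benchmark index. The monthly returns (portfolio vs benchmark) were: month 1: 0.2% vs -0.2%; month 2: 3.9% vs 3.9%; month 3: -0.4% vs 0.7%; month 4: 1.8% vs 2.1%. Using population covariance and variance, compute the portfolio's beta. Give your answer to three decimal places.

r̄p = 1.3750%,  r̄m = 1.6250%
Cov = Σ(rp − r̄p)(rm − r̄m) / 4 = 2.4331
Var(rm) = Σ(rm − r̄m)² / 4 = 2.3969
β = Cov / Var = 2.4331 / 2.3969 = 1.0151

1.015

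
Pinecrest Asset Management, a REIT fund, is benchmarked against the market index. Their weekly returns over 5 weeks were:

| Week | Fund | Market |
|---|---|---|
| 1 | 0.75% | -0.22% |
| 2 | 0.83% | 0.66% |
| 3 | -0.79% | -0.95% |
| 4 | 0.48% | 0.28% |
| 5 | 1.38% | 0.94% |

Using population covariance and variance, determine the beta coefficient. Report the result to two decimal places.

0.97

r̄p = 0.5300%,  r̄m = 0.1420%
Cov = Σ(rp − r̄p)(rm − r̄m) / 5 = 0.4377
Var(rm) = Σ(rm − r̄m)² / 5 = 0.4495
β = Cov / Var = 0.4377 / 0.4495 = 0.9737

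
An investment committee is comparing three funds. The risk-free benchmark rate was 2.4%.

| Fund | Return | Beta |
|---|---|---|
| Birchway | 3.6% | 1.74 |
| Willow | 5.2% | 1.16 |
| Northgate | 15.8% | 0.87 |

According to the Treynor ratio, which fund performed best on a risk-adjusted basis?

Birchway: Treynor = (3.6% − 2.4%) / 1.74 = 0.690
Willow: Treynor = (5.2% − 2.4%) / 1.16 = 2.414
Northgate: Treynor = (15.8% − 2.4%) / 0.87 = 15.402
Highest: Northgate (15.402).

Northgate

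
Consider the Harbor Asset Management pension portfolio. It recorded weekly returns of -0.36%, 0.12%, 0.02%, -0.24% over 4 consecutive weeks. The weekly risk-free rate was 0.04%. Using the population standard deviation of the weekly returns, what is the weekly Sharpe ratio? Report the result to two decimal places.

-0.80

Mean return μ = -0.460 / 4 = -0.1150%
Population std dev = √[0.1491 / 4] = 0.1931%
Sharpe = (μ − rf) / σ = (-0.1150 − 0.04) / 0.1931 = -0.1550 / 0.1931 = -0.8027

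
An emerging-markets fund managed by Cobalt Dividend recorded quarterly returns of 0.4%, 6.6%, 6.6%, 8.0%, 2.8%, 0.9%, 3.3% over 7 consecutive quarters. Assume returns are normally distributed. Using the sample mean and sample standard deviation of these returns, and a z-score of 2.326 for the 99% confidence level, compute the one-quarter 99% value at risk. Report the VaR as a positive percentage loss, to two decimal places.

Mean return r̄ = 28.60 / 7 = 4.0857%
Sample std dev = √[53.9686 / 6] = 2.9991%
VaR = −(r̄ − z·σ) = −(4.0857 − 2.326 × 2.9991) = −(-2.8902) = 2.8902%

2.89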